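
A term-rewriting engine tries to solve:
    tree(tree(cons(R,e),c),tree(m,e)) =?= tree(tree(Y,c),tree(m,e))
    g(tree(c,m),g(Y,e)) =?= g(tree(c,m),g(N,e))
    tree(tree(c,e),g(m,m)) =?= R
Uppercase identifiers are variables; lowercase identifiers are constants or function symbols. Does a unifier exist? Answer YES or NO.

YES

Decompose tree/2: tree(cons(R,e),c) =?= tree(Y,c),  tree(m,e) =?= tree(m,e).
Decompose tree/2: cons(R,e) =?= Y,  c =?= c.
Bind Y := cons(R,e); substituting into the one remaining equation that mentions Y gives: g(tree(c,m),g(cons(R,e),e)) =?= g(tree(c,m),g(N,e)).
Delete trivial equation c =?= c.
Delete trivial equation tree(m,e) =?= tree(m,e).
Decompose g/2: tree(c,m) =?= tree(c,m),  g(cons(R,e),e) =?= g(N,e).
Delete trivial equation tree(c,m) =?= tree(c,m).
Decompose g/2: cons(R,e) =?= N,  e =?= e.
Bind N := cons(R,e); no other remaining equation mentions N.
Delete trivial equation e =?= e.
Bind R := tree(tree(c,e),g(m,m)). Substituting into the earlier bindings gives Y := cons(tree(tree(c,e),g(m,m)),e), N := cons(tree(tree(c,e),g(m,m)),e).
No equations remain and no clash or occurs-check failure arose, so a unifier exists.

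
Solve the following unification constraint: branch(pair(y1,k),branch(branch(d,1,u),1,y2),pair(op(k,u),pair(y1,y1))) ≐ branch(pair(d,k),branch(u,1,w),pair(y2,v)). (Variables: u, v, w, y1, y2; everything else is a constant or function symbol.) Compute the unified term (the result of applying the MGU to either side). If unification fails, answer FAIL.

FAIL

Decompose branch/3: pair(y1,k) ≐ pair(d,k),  branch(branch(d,1,u),1,y2) ≐ branch(u,1,w),  pair(op(k,u),pair(y1,y1)) ≐ pair(y2,v).
Decompose pair/2: y1 ≐ d,  k ≐ k.
Bind y1 := d; substituting into the one remaining equation that mentions y1 gives: pair(op(k,u),pair(d,d)) ≐ pair(y2,v).
Delete trivial equation k ≐ k.
Decompose branch/3: branch(d,1,u) ≐ u,  1 ≐ 1,  y2 ≐ w.
Occurs check fails: u occurs in branch(d,1,u); the equation u ≐ branch(d,1,u) has no finite solution.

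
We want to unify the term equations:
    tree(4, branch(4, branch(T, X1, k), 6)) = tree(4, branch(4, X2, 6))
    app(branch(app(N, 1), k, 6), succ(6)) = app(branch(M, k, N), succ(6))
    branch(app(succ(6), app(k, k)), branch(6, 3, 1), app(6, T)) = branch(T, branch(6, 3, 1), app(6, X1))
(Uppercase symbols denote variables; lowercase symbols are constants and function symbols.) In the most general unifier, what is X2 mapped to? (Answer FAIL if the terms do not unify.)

Decompose tree/2: 4 = 4,  branch(4, branch(T, X1, k), 6) = branch(4, X2, 6).
Delete trivial equation 4 = 4.
Decompose branch/3: 4 = 4,  branch(T, X1, k) = X2,  6 = 6.
Delete trivial equation 4 = 4.
Bind X2 := branch(T, X1, k); no other remaining equation mentions X2.
Delete trivial equation 6 = 6.
Decompose app/2: branch(app(N, 1), k, 6) = branch(M, k, N),  succ(6) = succ(6).
Decompose branch/3: app(N, 1) = M,  k = k,  6 = N.
Bind M := app(N, 1); no other remaining equation mentions M.
Delete trivial equation k = k.
Bind N := 6; no other remaining equation mentions N. Substituting into the earlier binding gives M := app(6, 1).
Delete trivial equation succ(6) = succ(6).
Decompose branch/3: app(succ(6), app(k, k)) = T,  branch(6, 3, 1) = branch(6, 3, 1),  app(6, T) = app(6, X1).
Bind T := app(succ(6), app(k, k)); substituting into the one remaining equation that mentions T gives: app(6, app(succ(6), app(k, k))) = app(6, X1). Substituting into the earlier binding gives X2 := branch(app(succ(6), app(k, k)), X1, k).
Delete trivial equation branch(6, 3, 1) = branch(6, 3, 1).
Decompose app/2: 6 = 6,  app(succ(6), app(k, k)) = X1.
Delete trivial equation 6 = 6.
Bind X1 := app(succ(6), app(k, k)). Substituting into the earlier binding gives X2 := branch(app(succ(6), app(k, k)), app(succ(6), app(k, k)), k).
MGU = { X2 ↦ branch(app(succ(6), app(k, k)), app(succ(6), app(k, k)), k), M ↦ app(6, 1), N ↦ 6, T ↦ app(succ(6), app(k, k)), X1 ↦ app(succ(6), app(k, k)) }, so X2 ↦ branch(app(succ(6), app(k, k)), app(succ(6), app(k, k)), k).

branch(app(succ(6), app(k, k)), app(succ(6), app(k, k)), k)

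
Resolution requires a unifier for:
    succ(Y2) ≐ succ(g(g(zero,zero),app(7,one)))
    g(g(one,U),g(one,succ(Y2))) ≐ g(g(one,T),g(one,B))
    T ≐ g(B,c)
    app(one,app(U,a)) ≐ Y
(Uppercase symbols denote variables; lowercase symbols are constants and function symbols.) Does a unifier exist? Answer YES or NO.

YES

Decompose succ/1: Y2 ≐ g(g(zero,zero),app(7,one)).
Bind Y2 := g(g(zero,zero),app(7,one)); substituting into the one remaining equation that mentions Y2 gives: g(g(one,U),g(one,succ(g(g(zero,zero),app(7,one))))) ≐ g(g(one,T),g(one,B)).
Decompose g/2: g(one,U) ≐ g(one,T),  g(one,succ(g(g(zero,zero),app(7,one)))) ≐ g(one,B).
Decompose g/2: one ≐ one,  U ≐ T.
Delete trivial equation one ≐ one.
Bind U := T; substituting into the one remaining equation that mentions U gives: app(one,app(T,a)) ≐ Y.
Decompose g/2: one ≐ one,  succ(g(g(zero,zero),app(7,one))) ≐ B.
Delete trivial equation one ≐ one.
Bind B := succ(g(g(zero,zero),app(7,one))); substituting into the one remaining equation that mentions B gives: T ≐ g(succ(g(g(zero,zero),app(7,one))),c).
Bind T := g(succ(g(g(zero,zero),app(7,one))),c); substituting into the remaining equation gives: app(one,app(g(succ(g(g(zero,zero),app(7,one))),c),a)) ≐ Y. Substituting into the earlier binding gives U := g(succ(g(g(zero,zero),app(7,one))),c).
Bind Y := app(one,app(g(succ(g(g(zero,zero),app(7,one))),c),a)).
No equations remain and no clash or occurs-check failure arose, so a unifier exists.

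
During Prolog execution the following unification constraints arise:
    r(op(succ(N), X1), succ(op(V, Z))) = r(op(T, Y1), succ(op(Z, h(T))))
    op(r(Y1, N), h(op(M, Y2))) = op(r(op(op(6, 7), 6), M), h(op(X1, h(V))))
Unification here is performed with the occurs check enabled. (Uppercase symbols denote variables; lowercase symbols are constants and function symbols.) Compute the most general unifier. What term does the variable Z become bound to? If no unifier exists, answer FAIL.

Decompose r/2: op(succ(N), X1) = op(T, Y1),  succ(op(V, Z)) = succ(op(Z, h(T))).
Decompose op/2: succ(N) = T,  X1 = Y1.
Bind T := succ(N); substituting into the one remaining equation that mentions T gives: succ(op(V, Z)) = succ(op(Z, h(succ(N)))).
Bind X1 := Y1; substituting into the one remaining equation that mentions X1 gives: op(r(Y1, N), h(op(M, Y2))) = op(r(op(op(6, 7), 6), M), h(op(Y1, h(V)))).
Decompose succ/1: op(V, Z) = op(Z, h(succ(N))).
Decompose op/2: V = Z,  Z = h(succ(N)).
Bind V := Z; substituting into the one remaining equation that mentions V gives: op(r(Y1, N), h(op(M, Y2))) = op(r(op(op(6, 7), 6), M), h(op(Y1, h(Z)))).
Bind Z := h(succ(N)); substituting into the remaining equation gives: op(r(Y1, N), h(op(M, Y2))) = op(r(op(op(6, 7), 6), M), h(op(Y1, h(h(succ(N)))))). Substituting into the earlier binding gives V := h(succ(N)).
Decompose op/2: r(Y1, N) = r(op(op(6, 7), 6), M),  h(op(M, Y2)) = h(op(Y1, h(h(succ(N))))).
Decompose r/2: Y1 = op(op(6, 7), 6),  N = M.
Bind Y1 := op(op(6, 7), 6); substituting into the one remaining equation that mentions Y1 gives: h(op(M, Y2)) = h(op(op(op(6, 7), 6), h(h(succ(N))))). Substituting into the earlier binding gives X1 := op(op(6, 7), 6).
Bind N := M; substituting into the remaining equation gives: h(op(M, Y2)) = h(op(op(op(6, 7), 6), h(h(succ(M))))). Substituting into the earlier bindings gives T := succ(M), V := h(succ(M)), Z := h(succ(M)).
Decompose h/1: op(M, Y2) = op(op(op(6, 7), 6), h(h(succ(M)))).
Decompose op/2: M = op(op(6, 7), 6),  Y2 = h(h(succ(M))).
Bind M := op(op(6, 7), 6); substituting into the remaining equation gives: Y2 = h(h(succ(op(op(6, 7), 6)))). Substituting into the earlier bindings gives T := succ(op(op(6, 7), 6)), V := h(succ(op(op(6, 7), 6))), Z := h(succ(op(op(6, 7), 6))), N := op(op(6, 7), 6).
Bind Y2 := h(h(succ(op(op(6, 7), 6)))).
MGU = { T -> succ(op(op(6, 7), 6)), X1 -> op(op(6, 7), 6), V -> h(succ(op(op(6, 7), 6))), Z -> h(succ(op(op(6, 7), 6))), Y1 -> op(op(6, 7), 6), N -> op(op(6, 7), 6), M -> op(op(6, 7), 6), Y2 -> h(h(succ(op(op(6, 7), 6)))) }, so Z -> h(succ(op(op(6, 7), 6))).

h(succ(op(op(6, 7), 6)))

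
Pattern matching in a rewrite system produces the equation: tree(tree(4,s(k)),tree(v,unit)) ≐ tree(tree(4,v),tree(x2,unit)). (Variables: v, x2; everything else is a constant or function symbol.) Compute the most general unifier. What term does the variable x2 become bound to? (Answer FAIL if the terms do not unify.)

s(k)

Decompose tree/2: tree(4,s(k)) ≐ tree(4,v),  tree(v,unit) ≐ tree(x2,unit).
Decompose tree/2: 4 ≐ 4,  s(k) ≐ v.
Delete trivial equation 4 ≐ 4.
Bind v := s(k); substituting into the remaining equation gives: tree(s(k),unit) ≐ tree(x2,unit).
Decompose tree/2: s(k) ≐ x2,  unit ≐ unit.
Bind x2 := s(k); no other remaining equation mentions x2.
Delete trivial equation unit ≐ unit.
MGU = { v -> s(k), x2 -> s(k) }, so x2 -> s(k).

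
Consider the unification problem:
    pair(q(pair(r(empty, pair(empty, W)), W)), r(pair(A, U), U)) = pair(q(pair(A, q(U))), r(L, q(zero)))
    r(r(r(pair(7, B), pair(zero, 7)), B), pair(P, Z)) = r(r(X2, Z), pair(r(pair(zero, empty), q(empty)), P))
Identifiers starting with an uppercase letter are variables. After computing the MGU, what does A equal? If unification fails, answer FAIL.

Decompose pair/2: q(pair(r(empty, pair(empty, W)), W)) = q(pair(A, q(U))),  r(pair(A, U), U) = r(L, q(zero)).
Decompose q/1: pair(r(empty, pair(empty, W)), W) = pair(A, q(U)).
Decompose pair/2: r(empty, pair(empty, W)) = A,  W = q(U).
Bind A := r(empty, pair(empty, W)); substituting into the one remaining equation that mentions A gives: r(pair(r(empty, pair(empty, W)), U), U) = r(L, q(zero)).
Bind W := q(U); substituting into the one remaining equation that mentions W gives: r(pair(r(empty, pair(empty, q(U))), U), U) = r(L, q(zero)). Substituting into the earlier binding gives A := r(empty, pair(empty, q(U))).
Decompose r/2: pair(r(empty, pair(empty, q(U))), U) = L,  U = q(zero).
Bind L := pair(r(empty, pair(empty, q(U))), U); no other remaining equation mentions L.
Bind U := q(zero); no other remaining equation mentions U. Substituting into the earlier bindings gives A := r(empty, pair(empty, q(q(zero)))), W := q(q(zero)), L := pair(r(empty, pair(empty, q(q(zero)))), q(zero)).
Decompose r/2: r(r(pair(7, B), pair(zero, 7)), B) = r(X2, Z),  pair(P, Z) = pair(r(pair(zero, empty), q(empty)), P).
Decompose r/2: r(pair(7, B), pair(zero, 7)) = X2,  B = Z.
Bind X2 := r(pair(7, B), pair(zero, 7)); no other remaining equation mentions X2.
Bind B := Z; no other remaining equation mentions B. Substituting into the earlier binding gives X2 := r(pair(7, Z), pair(zero, 7)).
Decompose pair/2: P = r(pair(zero, empty), q(empty)),  Z = P.
Bind P := r(pair(zero, empty), q(empty)); substituting into the remaining equation gives: Z = r(pair(zero, empty), q(empty)).
Bind Z := r(pair(zero, empty), q(empty)). Substituting into the earlier bindings gives X2 := r(pair(7, r(pair(zero, empty), q(empty))), pair(zero, 7)), B := r(pair(zero, empty), q(empty)).
MGU = { A -> r(empty, pair(empty, q(q(zero)))), W -> q(q(zero)), L -> pair(r(empty, pair(empty, q(q(zero)))), q(zero)), U -> q(zero), X2 -> r(pair(7, r(pair(zero, empty), q(empty))), pair(zero, 7)), B -> r(pair(zero, empty), q(empty)), P -> r(pair(zero, empty), q(empty)), Z -> r(pair(zero, empty), q(empty)) }, so A -> r(empty, pair(empty, q(q(zero)))).

r(empty, pair(empty, q(q(zero))))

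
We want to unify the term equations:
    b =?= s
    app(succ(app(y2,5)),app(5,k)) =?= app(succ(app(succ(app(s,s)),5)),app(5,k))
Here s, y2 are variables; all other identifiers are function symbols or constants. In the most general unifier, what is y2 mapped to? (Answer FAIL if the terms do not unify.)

succ(app(b,b))

Bind s := b; substituting into the remaining equation gives: app(succ(app(y2,5)),app(5,k)) =?= app(succ(app(succ(app(b,b)),5)),app(5,k)).
Decompose app/2: succ(app(y2,5)) =?= succ(app(succ(app(b,b)),5)),  app(5,k) =?= app(5,k).
Decompose succ/1: app(y2,5) =?= app(succ(app(b,b)),5).
Decompose app/2: y2 =?= succ(app(b,b)),  5 =?= 5.
Bind y2 := succ(app(b,b)); no other remaining equation mentions y2.
Delete trivial equation 5 =?= 5.
Delete trivial equation app(5,k) =?= app(5,k).
MGU = { s -> b, y2 -> succ(app(b,b)) }, so y2 -> succ(app(b,b)).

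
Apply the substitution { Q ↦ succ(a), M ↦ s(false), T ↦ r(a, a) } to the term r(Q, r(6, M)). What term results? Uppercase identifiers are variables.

r(succ(a), r(6, s(false)))

Replace each occurrence of Q with succ(a).
Replace each occurrence of M with s(false).
Result: r(succ(a), r(6, s(false))).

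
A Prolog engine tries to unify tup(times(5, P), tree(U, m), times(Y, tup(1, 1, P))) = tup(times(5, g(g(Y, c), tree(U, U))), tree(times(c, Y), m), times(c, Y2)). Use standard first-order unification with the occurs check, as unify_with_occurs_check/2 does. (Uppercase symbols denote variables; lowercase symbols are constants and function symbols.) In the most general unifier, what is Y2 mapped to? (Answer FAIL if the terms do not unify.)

Decompose tup/3: times(5, P) = times(5, g(g(Y, c), tree(U, U))),  tree(U, m) = tree(times(c, Y), m),  times(Y, tup(1, 1, P)) = times(c, Y2).
Decompose times/2: 5 = 5,  P = g(g(Y, c), tree(U, U)).
Delete trivial equation 5 = 5.
Bind P := g(g(Y, c), tree(U, U)); substituting into the one remaining equation that mentions P gives: times(Y, tup(1, 1, g(g(Y, c), tree(U, U)))) = times(c, Y2).
Decompose tree/2: U = times(c, Y),  m = m.
Bind U := times(c, Y); substituting into the one remaining equation that mentions U gives: times(Y, tup(1, 1, g(g(Y, c), tree(times(c, Y), times(c, Y))))) = times(c, Y2). Substituting into the earlier binding gives P := g(g(Y, c), tree(times(c, Y), times(c, Y))).
Delete trivial equation m = m.
Decompose times/2: Y = c,  tup(1, 1, g(g(Y, c), tree(times(c, Y), times(c, Y)))) = Y2.
Bind Y := c; substituting into the remaining equation gives: tup(1, 1, g(g(c, c), tree(times(c, c), times(c, c)))) = Y2. Substituting into the earlier bindings gives P := g(g(c, c), tree(times(c, c), times(c, c))), U := times(c, c).
Bind Y2 := tup(1, 1, g(g(c, c), tree(times(c, c), times(c, c)))).
MGU = { P -> g(g(c, c), tree(times(c, c), times(c, c))), U -> times(c, c), Y -> c, Y2 -> tup(1, 1, g(g(c, c), tree(times(c, c), times(c, c)))) }, so Y2 -> tup(1, 1, g(g(c, c), tree(times(c, c), times(c, c)))).

tup(1, 1, g(g(c, c), tree(times(c, c), times(c, c))))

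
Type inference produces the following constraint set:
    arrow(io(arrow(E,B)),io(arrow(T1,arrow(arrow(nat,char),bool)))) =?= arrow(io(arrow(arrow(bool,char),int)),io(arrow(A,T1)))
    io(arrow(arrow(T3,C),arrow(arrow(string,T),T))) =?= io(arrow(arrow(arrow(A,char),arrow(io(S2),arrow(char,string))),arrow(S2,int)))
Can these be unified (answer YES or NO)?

Decompose arrow/2: io(arrow(E,B)) =?= io(arrow(arrow(bool,char),int)),  io(arrow(T1,arrow(arrow(nat,char),bool))) =?= io(arrow(A,T1)).
Decompose io/1: arrow(E,B) =?= arrow(arrow(bool,char),int).
Decompose arrow/2: E =?= arrow(bool,char),  B =?= int.
Bind E := arrow(bool,char); no other remaining equation mentions E.
Bind B := int; no other remaining equation mentions B.
Decompose io/1: arrow(T1,arrow(arrow(nat,char),bool)) =?= arrow(A,T1).
Decompose arrow/2: T1 =?= A,  arrow(arrow(nat,char),bool) =?= T1.
Bind T1 := A; substituting into the one remaining equation that mentions T1 gives: arrow(arrow(nat,char),bool) =?= A.
Bind A := arrow(arrow(nat,char),bool); substituting into the remaining equation gives: io(arrow(arrow(T3,C),arrow(arrow(string,T),T))) =?= io(arrow(arrow(arrow(arrow(arrow(nat,char),bool),char),arrow(io(S2),arrow(char,string))),arrow(S2,int))). Substituting into the earlier binding gives T1 := arrow(arrow(nat,char),bool).
Decompose io/1: arrow(arrow(T3,C),arrow(arrow(string,T),T)) =?= arrow(arrow(arrow(arrow(arrow(nat,char),bool),char),arrow(io(S2),arrow(char,string))),arrow(S2,int)).
Decompose arrow/2: arrow(T3,C) =?= arrow(arrow(arrow(arrow(nat,char),bool),char),arrow(io(S2),arrow(char,string))),  arrow(arrow(string,T),T) =?= arrow(S2,int).
Decompose arrow/2: T3 =?= arrow(arrow(arrow(nat,char),bool),char),  C =?= arrow(io(S2),arrow(char,string)).
Bind T3 := arrow(arrow(arrow(nat,char),bool),char); no other remaining equation mentions T3.
Bind C := arrow(io(S2),arrow(char,string)); no other remaining equation mentions C.
Decompose arrow/2: arrow(string,T) =?= S2,  T =?= int.
Bind S2 := arrow(string,T); no other remaining equation mentions S2. Substituting into the earlier binding gives C := arrow(io(arrow(string,T)),arrow(char,string)).
Bind T := int. Substituting into the earlier bindings gives C := arrow(io(arrow(string,int)),arrow(char,string)), S2 := arrow(string,int).
No equations remain and no clash or occurs-check failure arose, so a unifier exists.

YES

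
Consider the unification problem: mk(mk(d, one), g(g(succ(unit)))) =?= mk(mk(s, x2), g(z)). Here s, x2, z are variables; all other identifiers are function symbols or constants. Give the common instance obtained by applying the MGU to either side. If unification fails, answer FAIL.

mk(mk(d, one), g(g(succ(unit))))

Decompose mk/2: mk(d, one) =?= mk(s, x2),  g(g(succ(unit))) =?= g(z).
Decompose mk/2: d =?= s,  one =?= x2.
Bind s := d; no other remaining equation mentions s.
Bind x2 := one; no other remaining equation mentions x2.
Decompose g/1: g(succ(unit)) =?= z.
Bind z := g(succ(unit)).
Applying the MGU to either side gives mk(mk(d, one), g(g(succ(unit)))).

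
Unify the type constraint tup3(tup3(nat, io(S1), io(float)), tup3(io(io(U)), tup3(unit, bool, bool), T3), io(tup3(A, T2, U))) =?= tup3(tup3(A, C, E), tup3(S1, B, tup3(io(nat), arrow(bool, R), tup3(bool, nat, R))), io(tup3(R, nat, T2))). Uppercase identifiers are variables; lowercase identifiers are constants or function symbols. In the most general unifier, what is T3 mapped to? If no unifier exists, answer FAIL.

Decompose tup3/3: tup3(nat, io(S1), io(float)) =?= tup3(A, C, E),  tup3(io(io(U)), tup3(unit, bool, bool), T3) =?= tup3(S1, B, tup3(io(nat), arrow(bool, R), tup3(bool, nat, R))),  io(tup3(A, T2, U)) =?= io(tup3(R, nat, T2)).
Decompose tup3/3: nat =?= A,  io(S1) =?= C,  io(float) =?= E.
Bind A := nat; substituting into the one remaining equation that mentions A gives: io(tup3(nat, T2, U)) =?= io(tup3(R, nat, T2)).
Bind C := io(S1); no other remaining equation mentions C.
Bind E := io(float); no other remaining equation mentions E.
Decompose tup3/3: io(io(U)) =?= S1,  tup3(unit, bool, bool) =?= B,  T3 =?= tup3(io(nat), arrow(bool, R), tup3(bool, nat, R)).
Bind S1 := io(io(U)); no other remaining equation mentions S1. Substituting into the earlier binding gives C := io(io(io(U))).
Bind B := tup3(unit, bool, bool); no other remaining equation mentions B.
Bind T3 := tup3(io(nat), arrow(bool, R), tup3(bool, nat, R)); no other remaining equation mentions T3.
Decompose io/1: tup3(nat, T2, U) =?= tup3(R, nat, T2).
Decompose tup3/3: nat =?= R,  T2 =?= nat,  U =?= T2.
Bind R := nat; no other remaining equation mentions R. Substituting into the earlier binding gives T3 := tup3(io(nat), arrow(bool, nat), tup3(bool, nat, nat)).
Bind T2 := nat; substituting into the remaining equation gives: U =?= nat.
Bind U := nat. Substituting into the earlier bindings gives C := io(io(io(nat))), S1 := io(io(nat)).
MGU = { A := nat, C := io(io(io(nat))), E := io(float), S1 := io(io(nat)), B := tup3(unit, bool, bool), T3 := tup3(io(nat), arrow(bool, nat), tup3(bool, nat, nat)), R := nat, T2 := nat, U := nat }, so T3 := tup3(io(nat), arrow(bool, nat), tup3(bool, nat, nat)).

tup3(io(nat), arrow(bool, nat), tup3(bool, nat, nat))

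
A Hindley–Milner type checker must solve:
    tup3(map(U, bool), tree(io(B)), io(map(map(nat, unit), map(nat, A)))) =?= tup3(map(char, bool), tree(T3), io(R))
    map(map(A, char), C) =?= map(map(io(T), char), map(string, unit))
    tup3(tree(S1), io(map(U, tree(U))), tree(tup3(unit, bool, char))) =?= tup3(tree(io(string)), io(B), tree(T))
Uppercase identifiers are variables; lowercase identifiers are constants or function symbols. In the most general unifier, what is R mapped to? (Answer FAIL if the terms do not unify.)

map(map(nat, unit), map(nat, io(tup3(unit, bool, char))))

Decompose tup3/3: map(U, bool) =?= map(char, bool),  tree(io(B)) =?= tree(T3),  io(map(map(nat, unit), map(nat, A))) =?= io(R).
Decompose map/2: U =?= char,  bool =?= bool.
Bind U := char; substituting into the one remaining equation that mentions U gives: tup3(tree(S1), io(map(char, tree(char))), tree(tup3(unit, bool, char))) =?= tup3(tree(io(string)), io(B), tree(T)).
Delete trivial equation bool =?= bool.
Decompose tree/1: io(B) =?= T3.
Bind T3 := io(B); no other remaining equation mentions T3.
Decompose io/1: map(map(nat, unit), map(nat, A)) =?= R.
Bind R := map(map(nat, unit), map(nat, A)); no other remaining equation mentions R.
Decompose map/2: map(A, char) =?= map(io(T), char),  C =?= map(string, unit).
Decompose map/2: A =?= io(T),  char =?= char.
Bind A := io(T); no other remaining equation mentions A. Substituting into the earlier binding gives R := map(map(nat, unit), map(nat, io(T))).
Delete trivial equation char =?= char.
Bind C := map(string, unit); no other remaining equation mentions C.
Decompose tup3/3: tree(S1) =?= tree(io(string)),  io(map(char, tree(char))) =?= io(B),  tree(tup3(unit, bool, char)) =?= tree(T).
Decompose tree/1: S1 =?= io(string).
Bind S1 := io(string); no other remaining equation mentions S1.
Decompose io/1: map(char, tree(char)) =?= B.
Bind B := map(char, tree(char)); no other remaining equation mentions B. Substituting into the earlier binding gives T3 := io(map(char, tree(char))).
Decompose tree/1: tup3(unit, bool, char) =?= T.
Bind T := tup3(unit, bool, char). Substituting into the earlier bindings gives R := map(map(nat, unit), map(nat, io(tup3(unit, bool, char)))), A := io(tup3(unit, bool, char)).
MGU = { U ↦ char, T3 ↦ io(map(char, tree(char))), R ↦ map(map(nat, unit), map(nat, io(tup3(unit, bool, char)))), A ↦ io(tup3(unit, bool, char)), C ↦ map(string, unit), S1 ↦ io(string), B ↦ map(char, tree(char)), T ↦ tup3(unit, bool, char) }, so R ↦ map(map(nat, unit), map(nat, io(tup3(unit, bool, char)))).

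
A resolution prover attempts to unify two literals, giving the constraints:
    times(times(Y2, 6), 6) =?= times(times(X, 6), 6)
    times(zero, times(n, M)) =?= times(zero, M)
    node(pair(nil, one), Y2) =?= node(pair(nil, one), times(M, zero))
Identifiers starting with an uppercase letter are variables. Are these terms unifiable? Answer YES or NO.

NO

Decompose times/2: times(Y2, 6) =?= times(X, 6),  6 =?= 6.
Decompose times/2: Y2 =?= X,  6 =?= 6.
Bind Y2 := X; substituting into the one remaining equation that mentions Y2 gives: node(pair(nil, one), X) =?= node(pair(nil, one), times(M, zero)).
Delete trivial equation 6 =?= 6.
Delete trivial equation 6 =?= 6.
Decompose times/2: zero =?= zero,  times(n, M) =?= M.
Delete trivial equation zero =?= zero.
Occurs check fails: M occurs in times(n, M); the equation M =?= times(n, M) has no finite solution.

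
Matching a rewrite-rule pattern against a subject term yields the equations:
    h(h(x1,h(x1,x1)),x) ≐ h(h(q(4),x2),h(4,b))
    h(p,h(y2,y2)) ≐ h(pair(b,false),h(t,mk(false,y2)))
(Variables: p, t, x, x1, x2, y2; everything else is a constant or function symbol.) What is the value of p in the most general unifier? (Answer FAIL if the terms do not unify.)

Decompose h/2: h(x1,h(x1,x1)) ≐ h(q(4),x2),  x ≐ h(4,b).
Decompose h/2: x1 ≐ q(4),  h(x1,x1) ≐ x2.
Bind x1 := q(4); substituting into the one remaining equation that mentions x1 gives: h(q(4),q(4)) ≐ x2.
Bind x2 := h(q(4),q(4)); no other remaining equation mentions x2.
Bind x := h(4,b); no other remaining equation mentions x.
Decompose h/2: p ≐ pair(b,false),  h(y2,y2) ≐ h(t,mk(false,y2)).
Bind p := pair(b,false); no other remaining equation mentions p.
Decompose h/2: y2 ≐ t,  y2 ≐ mk(false,y2).
Bind y2 := t; substituting into the remaining equation gives: t ≐ mk(false,t).
Occurs check fails: t occurs in mk(false,t); the equation t ≐ mk(false,t) has no finite solution.

FAIL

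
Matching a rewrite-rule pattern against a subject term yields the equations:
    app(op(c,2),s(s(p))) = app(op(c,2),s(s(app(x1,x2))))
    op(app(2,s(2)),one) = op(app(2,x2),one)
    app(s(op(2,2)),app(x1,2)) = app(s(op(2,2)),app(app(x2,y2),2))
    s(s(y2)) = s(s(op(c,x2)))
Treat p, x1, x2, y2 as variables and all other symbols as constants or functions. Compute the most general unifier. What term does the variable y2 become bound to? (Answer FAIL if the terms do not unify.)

op(c,s(2))

Decompose app/2: op(c,2) = op(c,2),  s(s(p)) = s(s(app(x1,x2))).
Delete trivial equation op(c,2) = op(c,2).
Decompose s/1: s(p) = s(app(x1,x2)).
Decompose s/1: p = app(x1,x2).
Bind p := app(x1,x2); no other remaining equation mentions p.
Decompose op/2: app(2,s(2)) = app(2,x2),  one = one.
Decompose app/2: 2 = 2,  s(2) = x2.
Delete trivial equation 2 = 2.
Bind x2 := s(2); substituting into the 2 remaining equations that mention x2 gives: app(s(op(2,2)),app(x1,2)) = app(s(op(2,2)),app(app(s(2),y2),2)),  s(s(y2)) = s(s(op(c,s(2)))). Substituting into the earlier binding gives p := app(x1,s(2)).
Delete trivial equation one = one.
Decompose app/2: s(op(2,2)) = s(op(2,2)),  app(x1,2) = app(app(s(2),y2),2).
Delete trivial equation s(op(2,2)) = s(op(2,2)).
Decompose app/2: x1 = app(s(2),y2),  2 = 2.
Bind x1 := app(s(2),y2); no other remaining equation mentions x1. Substituting into the earlier binding gives p := app(app(s(2),y2),s(2)).
Delete trivial equation 2 = 2.
Decompose s/1: s(y2) = s(op(c,s(2))).
Decompose s/1: y2 = op(c,s(2)).
Bind y2 := op(c,s(2)). Substituting into the earlier bindings gives p := app(app(s(2),op(c,s(2))),s(2)), x1 := app(s(2),op(c,s(2))).
MGU = { p ↦ app(app(s(2),op(c,s(2))),s(2)), x2 ↦ s(2), x1 ↦ app(s(2),op(c,s(2))), y2 ↦ op(c,s(2)) }, so y2 ↦ op(c,s(2)).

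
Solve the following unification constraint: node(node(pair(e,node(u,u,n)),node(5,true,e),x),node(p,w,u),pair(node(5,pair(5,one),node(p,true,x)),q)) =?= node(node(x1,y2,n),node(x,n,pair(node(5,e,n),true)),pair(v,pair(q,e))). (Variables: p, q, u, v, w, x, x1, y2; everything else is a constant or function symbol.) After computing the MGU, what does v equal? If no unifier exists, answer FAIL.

Decompose node/3: node(pair(e,node(u,u,n)),node(5,true,e),x) =?= node(x1,y2,n),  node(p,w,u) =?= node(x,n,pair(node(5,e,n),true)),  pair(node(5,pair(5,one),node(p,true,x)),q) =?= pair(v,pair(q,e)).
Decompose node/3: pair(e,node(u,u,n)) =?= x1,  node(5,true,e) =?= y2,  x =?= n.
Bind x1 := pair(e,node(u,u,n)); no other remaining equation mentions x1.
Bind y2 := node(5,true,e); no other remaining equation mentions y2.
Bind x := n; substituting into the remaining equations gives: node(p,w,u) =?= node(n,n,pair(node(5,e,n),true)),  pair(node(5,pair(5,one),node(p,true,n)),q) =?= pair(v,pair(q,e)).
Decompose node/3: p =?= n,  w =?= n,  u =?= pair(node(5,e,n),true).
Bind p := n; substituting into the one remaining equation that mentions p gives: pair(node(5,pair(5,one),node(n,true,n)),q) =?= pair(v,pair(q,e)).
Bind w := n; no other remaining equation mentions w.
Bind u := pair(node(5,e,n),true); no other remaining equation mentions u. Substituting into the earlier binding gives x1 := pair(e,node(pair(node(5,e,n),true),pair(node(5,e,n),true),n)).
Decompose pair/2: node(5,pair(5,one),node(n,true,n)) =?= v,  q =?= pair(q,e).
Bind v := node(5,pair(5,one),node(n,true,n)); no other remaining equation mentions v.
Occurs check fails: q occurs in pair(q,e); the equation q =?= pair(q,e) has no finite solution.

FAIL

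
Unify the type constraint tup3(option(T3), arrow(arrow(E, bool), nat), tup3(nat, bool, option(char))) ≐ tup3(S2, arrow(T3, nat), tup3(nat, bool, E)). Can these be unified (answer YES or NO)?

Decompose tup3/3: option(T3) ≐ S2,  arrow(arrow(E, bool), nat) ≐ arrow(T3, nat),  tup3(nat, bool, option(char)) ≐ tup3(nat, bool, E).
Bind S2 := option(T3); no other remaining equation mentions S2.
Decompose arrow/2: arrow(E, bool) ≐ T3,  nat ≐ nat.
Bind T3 := arrow(E, bool); no other remaining equation mentions T3. Substituting into the earlier binding gives S2 := option(arrow(E, bool)).
Delete trivial equation nat ≐ nat.
Decompose tup3/3: nat ≐ nat,  bool ≐ bool,  option(char) ≐ E.
Delete trivial equation nat ≐ nat.
Delete trivial equation bool ≐ bool.
Bind E := option(char). Substituting into the earlier bindings gives S2 := option(arrow(option(char), bool)), T3 := arrow(option(char), bool).
No equations remain and no clash or occurs-check failure arose, so a unifier exists.

YES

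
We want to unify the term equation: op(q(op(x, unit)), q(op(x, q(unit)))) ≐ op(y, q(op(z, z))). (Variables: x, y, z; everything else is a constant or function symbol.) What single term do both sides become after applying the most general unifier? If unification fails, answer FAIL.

op(q(op(q(unit), unit)), q(op(q(unit), q(unit))))

Decompose op/2: q(op(x, unit)) ≐ y,  q(op(x, q(unit))) ≐ q(op(z, z)).
Bind y := q(op(x, unit)); no other remaining equation mentions y.
Decompose q/1: op(x, q(unit)) ≐ op(z, z).
Decompose op/2: x ≐ z,  q(unit) ≐ z.
Bind x := z; no other remaining equation mentions x. Substituting into the earlier binding gives y := q(op(z, unit)).
Bind z := q(unit). Substituting into the earlier bindings gives y := q(op(q(unit), unit)), x := q(unit).
Applying the MGU to either side gives op(q(op(q(unit), unit)), q(op(q(unit), q(unit)))).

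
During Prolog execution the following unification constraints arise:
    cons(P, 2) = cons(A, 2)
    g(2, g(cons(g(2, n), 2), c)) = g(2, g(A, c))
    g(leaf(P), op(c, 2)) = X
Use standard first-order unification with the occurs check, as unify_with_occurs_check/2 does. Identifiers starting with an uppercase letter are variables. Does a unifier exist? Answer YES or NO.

YES

Decompose cons/2: P = A,  2 = 2.
Bind P := A; substituting into the one remaining equation that mentions P gives: g(leaf(A), op(c, 2)) = X.
Delete trivial equation 2 = 2.
Decompose g/2: 2 = 2,  g(cons(g(2, n), 2), c) = g(A, c).
Delete trivial equation 2 = 2.
Decompose g/2: cons(g(2, n), 2) = A,  c = c.
Bind A := cons(g(2, n), 2); substituting into the one remaining equation that mentions A gives: g(leaf(cons(g(2, n), 2)), op(c, 2)) = X. Substituting into the earlier binding gives P := cons(g(2, n), 2).
Delete trivial equation c = c.
Bind X := g(leaf(cons(g(2, n), 2)), op(c, 2)).
No equations remain and no clash or occurs-check failure arose, so a unifier exists.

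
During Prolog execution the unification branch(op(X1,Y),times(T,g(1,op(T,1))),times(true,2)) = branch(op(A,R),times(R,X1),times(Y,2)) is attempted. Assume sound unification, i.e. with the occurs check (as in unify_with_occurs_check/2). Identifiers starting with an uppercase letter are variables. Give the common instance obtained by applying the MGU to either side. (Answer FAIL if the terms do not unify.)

branch(op(g(1,op(true,1)),true),times(true,g(1,op(true,1))),times(true,2))

Decompose branch/3: op(X1,Y) = op(A,R),  times(T,g(1,op(T,1))) = times(R,X1),  times(true,2) = times(Y,2).
Decompose op/2: X1 = A,  Y = R.
Bind X1 := A; substituting into the one remaining equation that mentions X1 gives: times(T,g(1,op(T,1))) = times(R,A).
Bind Y := R; substituting into the one remaining equation that mentions Y gives: times(true,2) = times(R,2).
Decompose times/2: T = R,  g(1,op(T,1)) = A.
Bind T := R; substituting into the one remaining equation that mentions T gives: g(1,op(R,1)) = A.
Bind A := g(1,op(R,1)); no other remaining equation mentions A. Substituting into the earlier binding gives X1 := g(1,op(R,1)).
Decompose times/2: true = R,  2 = 2.
Bind R := true; no other remaining equation mentions R. Substituting into the earlier bindings gives X1 := g(1,op(true,1)), Y := true, T := true, A := g(1,op(true,1)).
Delete trivial equation 2 = 2.
Applying the MGU to either side gives branch(op(g(1,op(true,1)),true),times(true,g(1,op(true,1))),times(true,2)).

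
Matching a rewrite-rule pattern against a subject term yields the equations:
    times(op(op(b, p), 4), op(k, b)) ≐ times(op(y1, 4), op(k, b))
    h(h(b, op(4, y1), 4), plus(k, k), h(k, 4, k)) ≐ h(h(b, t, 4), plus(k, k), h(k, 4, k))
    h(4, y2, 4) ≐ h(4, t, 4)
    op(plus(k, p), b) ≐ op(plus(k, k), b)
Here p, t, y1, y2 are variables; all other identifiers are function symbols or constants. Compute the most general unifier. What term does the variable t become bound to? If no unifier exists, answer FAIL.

Decompose times/2: op(op(b, p), 4) ≐ op(y1, 4),  op(k, b) ≐ op(k, b).
Decompose op/2: op(b, p) ≐ y1,  4 ≐ 4.
Bind y1 := op(b, p); substituting into the one remaining equation that mentions y1 gives: h(h(b, op(4, op(b, p)), 4), plus(k, k), h(k, 4, k)) ≐ h(h(b, t, 4), plus(k, k), h(k, 4, k)).
Delete trivial equation 4 ≐ 4.
Delete trivial equation op(k, b) ≐ op(k, b).
Decompose h/3: h(b, op(4, op(b, p)), 4) ≐ h(b, t, 4),  plus(k, k) ≐ plus(k, k),  h(k, 4, k) ≐ h(k, 4, k).
Decompose h/3: b ≐ b,  op(4, op(b, p)) ≐ t,  4 ≐ 4.
Delete trivial equation b ≐ b.
Bind t := op(4, op(b, p)); substituting into the one remaining equation that mentions t gives: h(4, y2, 4) ≐ h(4, op(4, op(b, p)), 4).
Delete trivial equation 4 ≐ 4.
Delete trivial equation plus(k, k) ≐ plus(k, k).
Delete trivial equation h(k, 4, k) ≐ h(k, 4, k).
Decompose h/3: 4 ≐ 4,  y2 ≐ op(4, op(b, p)),  4 ≐ 4.
Delete trivial equation 4 ≐ 4.
Bind y2 := op(4, op(b, p)); no other remaining equation mentions y2.
Delete trivial equation 4 ≐ 4.
Decompose op/2: plus(k, p) ≐ plus(k, k),  b ≐ b.
Decompose plus/2: k ≐ k,  p ≐ k.
Delete trivial equation k ≐ k.
Bind p := k; no other remaining equation mentions p. Substituting into the earlier bindings gives y1 := op(b, k), t := op(4, op(b, k)), y2 := op(4, op(b, k)).
Delete trivial equation b ≐ b.
MGU = { y1 := op(b, k), t := op(4, op(b, k)), y2 := op(4, op(b, k)), p := k }, so t := op(4, op(b, k)).

op(4, op(b, k))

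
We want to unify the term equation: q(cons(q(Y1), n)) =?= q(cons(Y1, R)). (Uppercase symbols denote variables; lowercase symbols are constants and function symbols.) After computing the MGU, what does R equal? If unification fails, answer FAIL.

FAIL

Decompose q/1: cons(q(Y1), n) =?= cons(Y1, R).
Decompose cons/2: q(Y1) =?= Y1,  n =?= R.
Occurs check fails: Y1 occurs in q(Y1); the equation Y1 =?= q(Y1) has no finite solution.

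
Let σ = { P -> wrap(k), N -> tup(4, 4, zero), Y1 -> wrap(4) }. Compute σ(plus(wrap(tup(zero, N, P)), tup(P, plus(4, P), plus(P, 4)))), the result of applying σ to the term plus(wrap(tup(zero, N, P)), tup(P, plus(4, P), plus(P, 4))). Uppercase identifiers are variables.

Replace each occurrence of P with wrap(k).
Replace each occurrence of N with tup(4, 4, zero).
Result: plus(wrap(tup(zero, tup(4, 4, zero), wrap(k))), tup(wrap(k), plus(4, wrap(k)), plus(wrap(k), 4))).

plus(wrap(tup(zero, tup(4, 4, zero), wrap(k))), tup(wrap(k), plus(4, wrap(k)), plus(wrap(k), 4)))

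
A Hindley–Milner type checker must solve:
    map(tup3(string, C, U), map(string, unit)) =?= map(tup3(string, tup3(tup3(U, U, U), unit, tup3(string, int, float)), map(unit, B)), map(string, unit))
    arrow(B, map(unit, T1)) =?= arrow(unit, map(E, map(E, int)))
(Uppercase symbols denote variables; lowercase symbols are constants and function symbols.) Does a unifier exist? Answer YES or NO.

Decompose map/2: tup3(string, C, U) =?= tup3(string, tup3(tup3(U, U, U), unit, tup3(string, int, float)), map(unit, B)),  map(string, unit) =?= map(string, unit).
Decompose tup3/3: string =?= string,  C =?= tup3(tup3(U, U, U), unit, tup3(string, int, float)),  U =?= map(unit, B).
Delete trivial equation string =?= string.
Bind C := tup3(tup3(U, U, U), unit, tup3(string, int, float)); no other remaining equation mentions C.
Bind U := map(unit, B); no other remaining equation mentions U. Substituting into the earlier binding gives C := tup3(tup3(map(unit, B), map(unit, B), map(unit, B)), unit, tup3(string, int, float)).
Delete trivial equation map(string, unit) =?= map(string, unit).
Decompose arrow/2: B =?= unit,  map(unit, T1) =?= map(E, map(E, int)).
Bind B := unit; no other remaining equation mentions B. Substituting into the earlier bindings gives C := tup3(tup3(map(unit, unit), map(unit, unit), map(unit, unit)), unit, tup3(string, int, float)), U := map(unit, unit).
Decompose map/2: unit =?= E,  T1 =?= map(E, int).
Bind E := unit; substituting into the remaining equation gives: T1 =?= map(unit, int).
Bind T1 := map(unit, int).
No equations remain and no clash or occurs-check failure arose, so a unifier exists.

YES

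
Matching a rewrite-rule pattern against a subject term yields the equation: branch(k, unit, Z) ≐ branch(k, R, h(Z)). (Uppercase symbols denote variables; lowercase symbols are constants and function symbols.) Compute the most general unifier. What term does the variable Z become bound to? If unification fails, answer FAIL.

Decompose branch/3: k ≐ k,  unit ≐ R,  Z ≐ h(Z).
Delete trivial equation k ≐ k.
Bind R := unit; no other remaining equation mentions R.
Occurs check fails: Z occurs in h(Z); the equation Z ≐ h(Z) has no finite solution.

FAIL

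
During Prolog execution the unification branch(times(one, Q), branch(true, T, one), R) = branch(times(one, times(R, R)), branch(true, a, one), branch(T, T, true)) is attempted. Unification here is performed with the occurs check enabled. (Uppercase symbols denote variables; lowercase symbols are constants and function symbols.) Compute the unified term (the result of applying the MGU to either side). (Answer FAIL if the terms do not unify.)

Decompose branch/3: times(one, Q) = times(one, times(R, R)),  branch(true, T, one) = branch(true, a, one),  R = branch(T, T, true).
Decompose times/2: one = one,  Q = times(R, R).
Delete trivial equation one = one.
Bind Q := times(R, R); no other remaining equation mentions Q.
Decompose branch/3: true = true,  T = a,  one = one.
Delete trivial equation true = true.
Bind T := a; substituting into the one remaining equation that mentions T gives: R = branch(a, a, true).
Delete trivial equation one = one.
Bind R := branch(a, a, true). Substituting into the earlier binding gives Q := times(branch(a, a, true), branch(a, a, true)).
Applying the MGU to either side gives branch(times(one, times(branch(a, a, true), branch(a, a, true))), branch(true, a, one), branch(a, a, true)).

branch(times(one, times(branch(a, a, true), branch(a, a, true))), branch(true, a, one), branch(a, a, true))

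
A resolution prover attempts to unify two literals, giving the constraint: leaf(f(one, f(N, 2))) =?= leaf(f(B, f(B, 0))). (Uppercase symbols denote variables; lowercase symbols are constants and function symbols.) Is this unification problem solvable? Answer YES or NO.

NO

Decompose leaf/1: f(one, f(N, 2)) =?= f(B, f(B, 0)).
Decompose f/2: one =?= B,  f(N, 2) =?= f(B, 0).
Bind B := one; substituting into the remaining equation gives: f(N, 2) =?= f(one, 0).
Decompose f/2: N =?= one,  2 =?= 0.
Bind N := one; no other remaining equation mentions N.
Clash: constants 2 and 0 differ; no unifier exists.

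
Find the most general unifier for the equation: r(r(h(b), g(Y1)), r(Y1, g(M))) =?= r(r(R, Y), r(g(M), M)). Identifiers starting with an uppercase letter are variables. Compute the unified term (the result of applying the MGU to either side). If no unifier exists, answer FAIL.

Decompose r/2: r(h(b), g(Y1)) =?= r(R, Y),  r(Y1, g(M)) =?= r(g(M), M).
Decompose r/2: h(b) =?= R,  g(Y1) =?= Y.
Bind R := h(b); no other remaining equation mentions R.
Bind Y := g(Y1); no other remaining equation mentions Y.
Decompose r/2: Y1 =?= g(M),  g(M) =?= M.
Bind Y1 := g(M); no other remaining equation mentions Y1. Substituting into the earlier binding gives Y := g(g(M)).
Occurs check fails: M occurs in g(M); the equation M =?= g(M) has no finite solution.

FAIL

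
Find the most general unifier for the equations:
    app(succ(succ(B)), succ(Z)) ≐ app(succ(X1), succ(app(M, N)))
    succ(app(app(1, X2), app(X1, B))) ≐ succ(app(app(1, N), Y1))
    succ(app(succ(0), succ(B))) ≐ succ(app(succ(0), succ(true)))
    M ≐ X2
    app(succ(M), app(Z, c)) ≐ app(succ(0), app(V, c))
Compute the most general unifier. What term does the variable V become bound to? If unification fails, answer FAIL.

Decompose app/2: succ(succ(B)) ≐ succ(X1),  succ(Z) ≐ succ(app(M, N)).
Decompose succ/1: succ(B) ≐ X1.
Bind X1 := succ(B); substituting into the one remaining equation that mentions X1 gives: succ(app(app(1, X2), app(succ(B), B))) ≐ succ(app(app(1, N), Y1)).
Decompose succ/1: Z ≐ app(M, N).
Bind Z := app(M, N); substituting into the one remaining equation that mentions Z gives: app(succ(M), app(app(M, N), c)) ≐ app(succ(0), app(V, c)).
Decompose succ/1: app(app(1, X2), app(succ(B), B)) ≐ app(app(1, N), Y1).
Decompose app/2: app(1, X2) ≐ app(1, N),  app(succ(B), B) ≐ Y1.
Decompose app/2: 1 ≐ 1,  X2 ≐ N.
Delete trivial equation 1 ≐ 1.
Bind X2 := N; substituting into the one remaining equation that mentions X2 gives: M ≐ N.
Bind Y1 := app(succ(B), B); no other remaining equation mentions Y1.
Decompose succ/1: app(succ(0), succ(B)) ≐ app(succ(0), succ(true)).
Decompose app/2: succ(0) ≐ succ(0),  succ(B) ≐ succ(true).
Delete trivial equation succ(0) ≐ succ(0).
Decompose succ/1: B ≐ true.
Bind B := true; no other remaining equation mentions B. Substituting into the earlier bindings gives X1 := succ(true), Y1 := app(succ(true), true).
Bind M := N; substituting into the remaining equation gives: app(succ(N), app(app(N, N), c)) ≐ app(succ(0), app(V, c)). Substituting into the earlier binding gives Z := app(N, N).
Decompose app/2: succ(N) ≐ succ(0),  app(app(N, N), c) ≐ app(V, c).
Decompose succ/1: N ≐ 0.
Bind N := 0; substituting into the remaining equation gives: app(app(0, 0), c) ≐ app(V, c). Substituting into the earlier bindings gives Z := app(0, 0), X2 := 0, M := 0.
Decompose app/2: app(0, 0) ≐ V,  c ≐ c.
Bind V := app(0, 0); no other remaining equation mentions V.
Delete trivial equation c ≐ c.
MGU = { X1 ↦ succ(true), Z ↦ app(0, 0), X2 ↦ 0, Y1 ↦ app(succ(true), true), B ↦ true, M ↦ 0, N ↦ 0, V ↦ app(0, 0) }, so V ↦ app(0, 0).

app(0, 0)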